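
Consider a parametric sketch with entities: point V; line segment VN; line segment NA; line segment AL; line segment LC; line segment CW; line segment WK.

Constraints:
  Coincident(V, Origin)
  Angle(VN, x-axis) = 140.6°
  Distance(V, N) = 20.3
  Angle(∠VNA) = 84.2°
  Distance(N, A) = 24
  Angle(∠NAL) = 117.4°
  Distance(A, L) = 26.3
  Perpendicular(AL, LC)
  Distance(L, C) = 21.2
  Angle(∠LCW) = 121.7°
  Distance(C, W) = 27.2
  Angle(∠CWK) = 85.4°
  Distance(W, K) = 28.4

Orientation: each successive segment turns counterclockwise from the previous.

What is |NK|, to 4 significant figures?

11.17

∠LCW = 121.7° gives CW at 87.30° from the x-axis; with |CW| = 27.2, W = (3.606, 7.340). ∠CWK = 85.4° gives WK at -178.1° from the x-axis; with |WK| = 28.4, K = (-24.78, 6.399). Then |NK| = |K − N| = 11.17.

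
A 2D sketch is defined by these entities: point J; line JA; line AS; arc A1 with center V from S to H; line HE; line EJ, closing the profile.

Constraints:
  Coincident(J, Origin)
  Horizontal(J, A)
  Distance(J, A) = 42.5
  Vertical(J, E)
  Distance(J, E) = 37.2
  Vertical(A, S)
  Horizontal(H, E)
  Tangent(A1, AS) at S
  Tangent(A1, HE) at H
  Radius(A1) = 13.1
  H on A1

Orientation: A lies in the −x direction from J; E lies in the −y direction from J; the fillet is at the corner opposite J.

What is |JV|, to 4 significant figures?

38.02

J is at the origin; JA is horizontal with |JA| = 42.5 and A on the −x side, so A = (-42.50, 0.000). JE is vertical with |JE| = 37.2 and E on the −y side, so E = (0.000, -37.20). The virtual corner opposite J is at (-42.50, -37.20). A1 meets AS tangentially, so VS is at right angles to AS and since A1 is tangent to HE there, VH ⟂ HE, with radius 13.1, so the center V sits 13.1 in from both sides at V = (-29.40, -24.10). Then |JV| = |V − J| = 38.02.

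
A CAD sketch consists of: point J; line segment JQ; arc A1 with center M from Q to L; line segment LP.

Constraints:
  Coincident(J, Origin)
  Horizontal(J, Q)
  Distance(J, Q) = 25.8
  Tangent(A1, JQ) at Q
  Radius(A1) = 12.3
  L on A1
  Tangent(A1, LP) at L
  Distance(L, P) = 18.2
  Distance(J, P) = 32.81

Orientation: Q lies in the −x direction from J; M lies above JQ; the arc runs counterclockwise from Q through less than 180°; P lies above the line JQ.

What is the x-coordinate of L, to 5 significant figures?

-13.505

J is at the origin; J and Q share the same y with |JQ| = 25.8 and Q on the −x side, so Q = (-25.800, 0.0000). Tangency of A1 to JQ means the radius MQ is perpendicular to JQ, so M = Q + (0, 12.3) = (-25.800, 12.300). Since ML ⟂ LP (tangency), |MP| = √(12.3² + 18.2²) = 21.967 regardless of where L sits on A1. So P lies on both circle(J, 32.81) and circle(M, 21.967); the above-JQ intersection is P = (-12.976, 30.135). L is the foot of the tangent from P: L = (-13.505, 11.943).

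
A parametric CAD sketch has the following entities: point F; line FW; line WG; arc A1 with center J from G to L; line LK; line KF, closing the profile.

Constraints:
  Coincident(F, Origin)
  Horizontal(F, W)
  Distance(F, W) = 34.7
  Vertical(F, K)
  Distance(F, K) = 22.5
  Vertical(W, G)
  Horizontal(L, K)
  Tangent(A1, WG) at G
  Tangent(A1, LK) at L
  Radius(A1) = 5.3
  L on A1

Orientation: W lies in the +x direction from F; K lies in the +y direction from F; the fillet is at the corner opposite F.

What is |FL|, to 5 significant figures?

37.022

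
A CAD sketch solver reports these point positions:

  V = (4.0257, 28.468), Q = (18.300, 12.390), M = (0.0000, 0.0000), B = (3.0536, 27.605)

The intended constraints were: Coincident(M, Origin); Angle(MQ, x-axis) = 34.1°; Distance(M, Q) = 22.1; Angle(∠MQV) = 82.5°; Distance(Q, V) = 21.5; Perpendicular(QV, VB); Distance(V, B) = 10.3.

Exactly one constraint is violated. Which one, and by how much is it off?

Distance(V, B) = 10.3 — off by 9.00.

M = (0.00, 0.00) ✓; MQ at 34.10° ✓; |MQ| = 22.10 ✓; ∠MQV = 82.50° ✓; |QV| = 21.50 ✓; ∠(QV, VB) = 90.00° ✓; |VB| = 1.300 ✗.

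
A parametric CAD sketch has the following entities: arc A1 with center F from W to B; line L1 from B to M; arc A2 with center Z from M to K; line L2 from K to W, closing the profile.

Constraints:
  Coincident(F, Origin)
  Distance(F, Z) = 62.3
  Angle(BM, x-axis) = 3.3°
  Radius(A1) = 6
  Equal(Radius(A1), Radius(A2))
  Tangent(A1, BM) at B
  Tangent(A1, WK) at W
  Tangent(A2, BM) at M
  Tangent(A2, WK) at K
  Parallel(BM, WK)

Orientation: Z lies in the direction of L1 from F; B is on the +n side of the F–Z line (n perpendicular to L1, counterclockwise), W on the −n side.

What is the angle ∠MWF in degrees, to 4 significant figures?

79.10°

The slot axis is L1's direction at 3.3°, so u = (cos 3.3°, sin 3.3°) = (0.9983, 0.05756) and n = (−sin 3.3°, cos 3.3°) = (-0.05756, 0.9983). F is at the origin and Z lies 62.3 along u from F, so Z = 62.3·u = (62.20, 3.586). Tangency of A1 to both parallel lines with radius 6.0 puts B and W at F ± 6.0·n: B = (-0.3454, 5.990), W = (0.3454, -5.990). Equal radii place M and K the same way about Z: M = Z + 6.0·n = (61.85, 9.576), K = Z − 6.0·n = (62.54, -2.404). Then cos ∠MWF = WM·WF / (|WM||WF|), giving 79.10°.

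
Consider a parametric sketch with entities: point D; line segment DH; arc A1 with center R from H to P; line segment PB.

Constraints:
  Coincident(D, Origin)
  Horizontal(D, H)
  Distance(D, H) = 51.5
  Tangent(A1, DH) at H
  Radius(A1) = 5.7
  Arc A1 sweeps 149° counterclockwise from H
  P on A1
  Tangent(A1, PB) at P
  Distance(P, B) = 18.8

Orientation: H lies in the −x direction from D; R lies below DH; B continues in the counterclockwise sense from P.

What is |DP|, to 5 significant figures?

55.455

Tangency of A1 to DH means the radius RH is perpendicular to DH, so R = H + (0, -5.7) = (-51.500, -5.7000). On A1, H sits at bearing 90° from R; a 149° counterclockwise sweep puts P at bearing 239°, so P = R + 5.7·(cos 239°, sin 239°) = (-54.436, -10.586). Then |DP| = |P − D| = 55.455.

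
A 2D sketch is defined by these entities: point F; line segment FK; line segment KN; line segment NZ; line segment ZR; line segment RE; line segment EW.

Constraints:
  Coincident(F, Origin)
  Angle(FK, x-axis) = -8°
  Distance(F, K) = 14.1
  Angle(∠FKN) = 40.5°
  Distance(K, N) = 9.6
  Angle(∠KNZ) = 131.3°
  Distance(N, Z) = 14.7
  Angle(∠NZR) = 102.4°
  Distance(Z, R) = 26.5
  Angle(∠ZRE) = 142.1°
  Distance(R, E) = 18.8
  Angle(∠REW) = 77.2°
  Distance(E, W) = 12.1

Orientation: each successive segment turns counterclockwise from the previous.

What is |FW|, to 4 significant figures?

30.53

∠ZRE = 142.1° gives RE at -64.30° from the x-axis; with |RE| = 18.8, E = (-4.546, -37.67). ∠REW = 77.2° gives EW at 38.50° from the x-axis; with |EW| = 12.1, W = (4.924, -30.13). Then |FW| = |W − F| = 30.53.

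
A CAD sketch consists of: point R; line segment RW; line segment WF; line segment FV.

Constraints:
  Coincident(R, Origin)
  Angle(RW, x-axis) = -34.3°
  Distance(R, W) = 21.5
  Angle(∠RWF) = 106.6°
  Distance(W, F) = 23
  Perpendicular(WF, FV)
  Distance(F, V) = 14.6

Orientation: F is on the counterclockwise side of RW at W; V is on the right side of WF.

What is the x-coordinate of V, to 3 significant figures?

44.8

R is at the origin; RW runs at -34.3° with length 21.5, so W = 21.5·(cos -34.3°, sin -34.3°) = (17.8, -12.1). ∠RWF = 106.6°, so WF runs at -34.3° + (180° − 106.6°) = 39.1° from the x-axis; with |WF| = 23.0, F = W + 23.0·(cos 39.1°, sin 39.1°) = (35.6, 2.39). WF is perpendicular to FV; with |FV| = 14.6 on the right of WF, V = F + 14.6·(0.631, -0.776) = (44.8, -8.94). So V.x = 44.8.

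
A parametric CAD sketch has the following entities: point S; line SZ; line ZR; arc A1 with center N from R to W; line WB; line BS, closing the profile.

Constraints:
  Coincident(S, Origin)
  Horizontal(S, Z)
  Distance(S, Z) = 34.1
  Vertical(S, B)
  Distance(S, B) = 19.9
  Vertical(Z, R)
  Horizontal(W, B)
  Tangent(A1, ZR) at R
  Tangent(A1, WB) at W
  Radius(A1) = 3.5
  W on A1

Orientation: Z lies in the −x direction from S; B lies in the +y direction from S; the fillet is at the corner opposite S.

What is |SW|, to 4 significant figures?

36.50

S is at the origin; S and Z share the same y with |SZ| = 34.1 and Z on the −x side, so Z = (-34.10, 0.000). SB is vertical with |SB| = 19.9 and B on the +y side, so B = (0.000, 19.90). The virtual corner opposite S is at (-34.10, 19.90). Tangency of A1 to ZR means the radius NR is perpendicular to ZR and tangency of A1 to WB means the radius NW is perpendicular to WB, with radius 3.5, so the center N sits 3.5 in from both sides at N = (-30.60, 16.40). That places the tangent points at R = (-34.10, 16.40) on ZR and W = (-30.60, 19.90) on WB. Then |SW| = |W − S| = 36.50.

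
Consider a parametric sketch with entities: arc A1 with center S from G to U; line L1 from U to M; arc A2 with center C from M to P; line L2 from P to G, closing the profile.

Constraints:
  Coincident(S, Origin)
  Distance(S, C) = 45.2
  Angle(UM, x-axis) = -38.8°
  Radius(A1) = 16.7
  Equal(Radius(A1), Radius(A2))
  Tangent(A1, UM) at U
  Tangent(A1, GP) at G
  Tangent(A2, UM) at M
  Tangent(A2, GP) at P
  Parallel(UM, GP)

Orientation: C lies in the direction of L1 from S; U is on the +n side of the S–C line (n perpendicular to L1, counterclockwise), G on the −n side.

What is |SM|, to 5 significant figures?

48.186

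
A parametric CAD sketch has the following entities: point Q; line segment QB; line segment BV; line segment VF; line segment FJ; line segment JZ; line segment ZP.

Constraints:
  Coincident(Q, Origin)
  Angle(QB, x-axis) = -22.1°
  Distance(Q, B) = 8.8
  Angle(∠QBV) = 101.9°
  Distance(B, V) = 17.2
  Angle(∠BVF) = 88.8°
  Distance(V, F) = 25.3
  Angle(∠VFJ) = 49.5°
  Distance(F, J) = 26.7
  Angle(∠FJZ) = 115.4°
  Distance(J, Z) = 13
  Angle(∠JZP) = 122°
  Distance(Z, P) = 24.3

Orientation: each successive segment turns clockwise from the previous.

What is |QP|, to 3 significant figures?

32.6

Q is at the origin; QB runs at -22.1° with length 8.8, so B = (8.15, -3.31). ∠QBV = 101.9° gives BV at -100° from the x-axis; with |BV| = 17.2, V = (5.11, -20.2). ∠BVF = 88.8° gives VF at 169° from the x-axis; with |VF| = 25.3, F = (-19.7, -15.2). ∠VFJ = 49.5° gives FJ at 38.1° from the x-axis; with |FJ| = 26.7, J = (1.32, 1.24). ∠FJZ = 115.4° gives JZ at -26.5° from the x-axis; with |JZ| = 13.0, Z = (13.0, -4.56). ∠JZP = 122.0° gives ZP at -84.5° from the x-axis; with |ZP| = 24.3, P = (15.3, -28.8). Then |QP| = |P − Q| = 32.6.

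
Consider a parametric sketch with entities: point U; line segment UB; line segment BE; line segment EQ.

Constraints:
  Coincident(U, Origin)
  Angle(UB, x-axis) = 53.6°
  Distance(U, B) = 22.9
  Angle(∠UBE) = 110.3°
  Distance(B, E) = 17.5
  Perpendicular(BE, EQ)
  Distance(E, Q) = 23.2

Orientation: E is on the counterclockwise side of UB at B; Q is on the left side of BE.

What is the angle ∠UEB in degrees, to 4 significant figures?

40.17°

U is at the origin; UB runs at 53.6° with length 22.9, so B = 22.9·(cos 53.6°, sin 53.6°) = (13.59, 18.43). ∠UBE = 110.3°, so BE runs at 53.6° + (180° − 110.3°) = 123.3° from the x-axis; with |BE| = 17.5, E = B + 17.5·(cos 123.3°, sin 123.3°) = (3.981, 33.06). Then cos ∠UEB = EU·EB / (|EU||EB|), giving 40.17°.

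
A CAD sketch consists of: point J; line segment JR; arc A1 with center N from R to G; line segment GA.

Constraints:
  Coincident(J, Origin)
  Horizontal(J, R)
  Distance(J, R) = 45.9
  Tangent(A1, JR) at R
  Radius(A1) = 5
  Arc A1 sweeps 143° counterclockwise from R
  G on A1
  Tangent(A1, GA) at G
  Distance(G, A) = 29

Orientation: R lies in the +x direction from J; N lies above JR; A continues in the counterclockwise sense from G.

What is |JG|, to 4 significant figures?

49.73

Tangency of A1 to JR means the radius NR is perpendicular to JR, so N = R + (0, 5) = (45.90, 5.000). On A1, R sits at bearing -90° from N; a 143° counterclockwise sweep puts G at bearing 53°, so G = N + 5.0·(cos 53°, sin 53°) = (48.91, 8.993). Then |JG| = |G − J| = 49.73.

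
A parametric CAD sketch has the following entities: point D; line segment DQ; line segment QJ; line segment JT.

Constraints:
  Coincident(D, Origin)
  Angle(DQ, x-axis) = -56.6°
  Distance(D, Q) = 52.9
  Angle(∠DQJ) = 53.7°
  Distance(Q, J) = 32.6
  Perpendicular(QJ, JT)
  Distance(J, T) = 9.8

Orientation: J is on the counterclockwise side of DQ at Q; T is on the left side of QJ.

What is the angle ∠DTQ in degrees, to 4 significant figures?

104.5°

∠DQJ = 53.7°, so QJ runs at -56.6° + (180° − 53.7°) = 69.70° from the x-axis; with |QJ| = 32.6, J = Q + 32.6·(cos 69.70°, sin 69.70°) = (40.43, -13.59). QJ is perpendicular to JT; with |JT| = 9.8 on the left of QJ, T = J + 9.8·(-0.9379, 0.3469) = (31.24, -10.19). Then cos ∠DTQ = TD·TQ / (|TD||TQ|), giving 104.5°.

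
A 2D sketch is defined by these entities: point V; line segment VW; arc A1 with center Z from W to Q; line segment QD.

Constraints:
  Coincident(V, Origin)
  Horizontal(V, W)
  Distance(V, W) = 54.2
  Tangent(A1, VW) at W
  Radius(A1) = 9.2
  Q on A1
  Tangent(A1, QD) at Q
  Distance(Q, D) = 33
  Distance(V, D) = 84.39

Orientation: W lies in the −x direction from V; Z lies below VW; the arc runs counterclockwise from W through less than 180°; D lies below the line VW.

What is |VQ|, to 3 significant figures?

62.7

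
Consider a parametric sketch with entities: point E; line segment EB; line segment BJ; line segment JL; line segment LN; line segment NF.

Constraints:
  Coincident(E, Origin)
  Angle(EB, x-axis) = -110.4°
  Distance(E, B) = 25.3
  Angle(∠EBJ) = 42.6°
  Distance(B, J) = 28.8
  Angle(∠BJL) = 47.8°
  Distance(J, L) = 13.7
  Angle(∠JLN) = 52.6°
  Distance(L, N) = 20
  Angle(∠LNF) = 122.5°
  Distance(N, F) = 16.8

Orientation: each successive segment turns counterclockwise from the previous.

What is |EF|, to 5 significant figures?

39.292

E is at the origin; EB runs at -110.4° with length 25.3, so B = (-8.8189, -23.713). ∠EBJ = 42.6° gives BJ at 27.000° from the x-axis; with |BJ| = 28.8, J = (16.842, -10.638). ∠BJL = 47.8° gives JL at 159.20° from the x-axis; with |JL| = 13.7, L = (4.0350, -5.7733). ∠JLN = 52.6° gives LN at -73.400° from the x-axis; with |LN| = 20.0, N = (9.7488, -24.940). ∠LNF = 122.5° gives NF at -15.900° from the x-axis; with |NF| = 16.8, F = (25.906, -29.542). Then |EF| = |F − E| = 39.292.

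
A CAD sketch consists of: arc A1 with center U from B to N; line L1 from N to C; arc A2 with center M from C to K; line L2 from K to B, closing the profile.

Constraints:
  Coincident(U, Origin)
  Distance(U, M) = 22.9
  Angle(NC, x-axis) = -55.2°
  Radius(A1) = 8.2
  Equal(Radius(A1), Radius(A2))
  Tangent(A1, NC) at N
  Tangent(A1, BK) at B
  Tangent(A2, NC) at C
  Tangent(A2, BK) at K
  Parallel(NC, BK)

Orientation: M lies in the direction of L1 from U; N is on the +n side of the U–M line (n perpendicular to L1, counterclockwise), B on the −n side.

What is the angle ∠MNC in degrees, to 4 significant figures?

19.70°

The slot axis is L1's direction at -55.2°, so u = (cos -55.2°, sin -55.2°) = (0.5707, -0.8211) and n = (−sin -55.2°, cos -55.2°) = (0.8211, 0.5707). U is at the origin and M lies 22.9 along u from U, so M = 22.9·u = (13.07, -18.80). Tangency of A1 to both parallel lines with radius 8.2 puts N and B at U ± 8.2·n: N = (6.733, 4.680), B = (-6.733, -4.680). Equal radii place C and K the same way about M: C = M + 8.2·n = (19.80, -14.12), K = M − 8.2·n = (6.336, -23.48). Then cos ∠MNC = NM·NC / (|NM||NC|), giving 19.70°.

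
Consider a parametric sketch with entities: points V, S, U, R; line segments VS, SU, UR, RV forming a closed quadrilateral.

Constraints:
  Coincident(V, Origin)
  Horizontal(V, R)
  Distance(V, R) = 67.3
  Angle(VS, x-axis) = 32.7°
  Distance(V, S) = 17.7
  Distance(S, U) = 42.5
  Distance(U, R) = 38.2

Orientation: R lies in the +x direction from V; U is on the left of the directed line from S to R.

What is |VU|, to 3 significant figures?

60.2

Checks: |SU| = 42.50 ✓; |UR| = 38.20 ✓.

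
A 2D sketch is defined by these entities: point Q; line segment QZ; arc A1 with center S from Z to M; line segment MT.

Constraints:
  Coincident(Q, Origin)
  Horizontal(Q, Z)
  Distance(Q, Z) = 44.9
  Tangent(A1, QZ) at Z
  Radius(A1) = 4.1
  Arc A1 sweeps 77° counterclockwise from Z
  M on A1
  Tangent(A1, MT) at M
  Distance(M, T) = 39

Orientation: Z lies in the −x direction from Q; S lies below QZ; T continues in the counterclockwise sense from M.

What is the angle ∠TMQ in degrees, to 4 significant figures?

106.7°

Q is at the origin; QZ is horizontal with |QZ| = 44.9 and Z on the −x side, so Z = (-44.90, 0.000). A1 meets QZ tangentially, so SZ is at right angles to QZ, so S = Z + (0, -4.1) = (-44.90, -4.100). On A1, Z sits at bearing 90° from S; a 77° counterclockwise sweep puts M at bearing 167°, so M = S + 4.1·(cos 167°, sin 167°) = (-48.89, -3.178). Since A1 is tangent to MT there, SM ⟂ MT, so MT runs along (−sin 167°, cos 167°); with |MT| = 39.0, T = (-57.67, -41.18). Then cos ∠TMQ = MT·MQ / (|MT||MQ|), giving 106.7°.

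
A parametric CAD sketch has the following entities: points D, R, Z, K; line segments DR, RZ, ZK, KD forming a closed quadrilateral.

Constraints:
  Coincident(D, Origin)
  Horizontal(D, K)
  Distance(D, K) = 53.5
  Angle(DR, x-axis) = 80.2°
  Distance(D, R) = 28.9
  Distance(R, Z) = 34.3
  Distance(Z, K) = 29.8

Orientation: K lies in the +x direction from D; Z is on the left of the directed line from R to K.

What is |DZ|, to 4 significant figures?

47.05

D is at the origin; DK is horizontal with |DK| = 53.5 and K in +x, so K = (53.5, 0). DR runs at 80.2° with |DR| = 28.9, so R = (4.919, 28.48). Z is determined by |RZ| = 34.3 and |ZK| = 29.8 together: it lies at the intersection of circle(R, 34.3) and circle(K, 29.8). With |RK| = 56.31, the foot of the radical line on RK is 30.72 from R and the perpendicular offset is √(34.3² − 30.72²) = 15.26. Taking the left-of-RK solution: Z = (39.14, 26.11).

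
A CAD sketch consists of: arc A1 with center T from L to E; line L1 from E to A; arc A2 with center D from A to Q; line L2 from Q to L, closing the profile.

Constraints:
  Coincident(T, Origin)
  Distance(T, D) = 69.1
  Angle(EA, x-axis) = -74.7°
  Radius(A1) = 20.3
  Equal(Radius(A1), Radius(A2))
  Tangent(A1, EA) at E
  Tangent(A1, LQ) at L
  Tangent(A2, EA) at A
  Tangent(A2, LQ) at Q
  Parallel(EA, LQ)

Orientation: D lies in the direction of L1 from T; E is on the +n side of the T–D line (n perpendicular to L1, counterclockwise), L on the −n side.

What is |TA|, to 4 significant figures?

72.02

The slot axis is L1's direction at -74.7°, so u = (cos -74.7°, sin -74.7°) = (0.2639, -0.9646) and n = (−sin -74.7°, cos -74.7°) = (0.9646, 0.2639). T is at the origin and D lies 69.1 along u from T, so D = 69.1·u = (18.23, -66.65). Tangency of A1 to both parallel lines with radius 20.3 puts E and L at T ± 20.3·n: E = (19.58, 5.357), L = (-19.58, -5.357). Equal radii place A and Q the same way about D: A = D + 20.3·n = (37.81, -61.29), Q = D − 20.3·n = (-1.347, -72.01). Then |TA| = |A − T| = 72.02.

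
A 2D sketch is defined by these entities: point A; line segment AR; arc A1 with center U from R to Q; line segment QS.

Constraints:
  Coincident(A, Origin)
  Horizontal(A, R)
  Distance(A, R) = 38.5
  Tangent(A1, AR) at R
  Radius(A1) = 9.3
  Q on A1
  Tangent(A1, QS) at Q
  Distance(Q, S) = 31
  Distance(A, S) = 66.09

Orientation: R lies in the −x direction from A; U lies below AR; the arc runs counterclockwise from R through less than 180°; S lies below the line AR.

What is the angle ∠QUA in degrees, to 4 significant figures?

153.6°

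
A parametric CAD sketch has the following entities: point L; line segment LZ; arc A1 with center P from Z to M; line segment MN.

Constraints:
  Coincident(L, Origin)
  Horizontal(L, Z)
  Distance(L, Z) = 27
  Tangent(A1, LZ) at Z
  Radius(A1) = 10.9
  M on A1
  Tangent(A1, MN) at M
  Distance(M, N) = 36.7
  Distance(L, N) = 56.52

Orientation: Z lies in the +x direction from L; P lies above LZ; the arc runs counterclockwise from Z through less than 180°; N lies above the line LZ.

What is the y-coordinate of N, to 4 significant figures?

49.17

L is at the origin; LZ is horizontal with |LZ| = 27.0 and Z on the +x side, so Z = (27.00, 0.000). The tangent condition forces PZ to be normal to LZ, so P = Z + (0, 10.9) = (27.00, 10.90). Since PM ⟂ MN (tangency), |PN| = √(10.9² + 36.7²) = 38.28 regardless of where M sits on A1. So N lies on both circle(L, 56.52) and circle(P, 38.28); the above-LZ intersection is N = (27.86, 49.17). M is the foot of the tangent from N: M = (37.52, 13.77).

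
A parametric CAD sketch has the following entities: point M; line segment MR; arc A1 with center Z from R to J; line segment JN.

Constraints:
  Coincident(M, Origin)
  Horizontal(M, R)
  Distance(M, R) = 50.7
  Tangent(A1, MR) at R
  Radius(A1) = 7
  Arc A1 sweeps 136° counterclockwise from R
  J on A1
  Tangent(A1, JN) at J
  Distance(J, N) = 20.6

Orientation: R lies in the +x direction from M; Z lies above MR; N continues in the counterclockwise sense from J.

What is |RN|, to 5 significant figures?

28.164

M is at the origin; M and R share the same y with |MR| = 50.7 and R on the +x side, so R = (50.700, 0.0000). A1 meets MR tangentially, so ZR is at right angles to MR, so Z = R + (0, 7) = (50.700, 7.0000). On A1, R sits at bearing -90° from Z; a 136° counterclockwise sweep puts J at bearing 46°, so J = Z + 7.0·(cos 46°, sin 46°) = (55.563, 12.035). A1 meets JN tangentially, so ZJ is at right angles to JN, so JN runs along (−sin 46°, cos 46°); with |JN| = 20.6, N = (40.744, 26.345). Then |RN| = |N − R| = 28.164.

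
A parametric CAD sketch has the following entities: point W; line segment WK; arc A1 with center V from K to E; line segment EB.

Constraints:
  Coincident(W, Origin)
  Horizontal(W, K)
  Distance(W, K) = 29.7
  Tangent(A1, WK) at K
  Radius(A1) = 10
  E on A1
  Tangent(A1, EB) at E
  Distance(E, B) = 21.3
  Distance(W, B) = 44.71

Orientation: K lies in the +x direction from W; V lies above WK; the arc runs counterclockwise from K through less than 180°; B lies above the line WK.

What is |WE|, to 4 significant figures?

41.28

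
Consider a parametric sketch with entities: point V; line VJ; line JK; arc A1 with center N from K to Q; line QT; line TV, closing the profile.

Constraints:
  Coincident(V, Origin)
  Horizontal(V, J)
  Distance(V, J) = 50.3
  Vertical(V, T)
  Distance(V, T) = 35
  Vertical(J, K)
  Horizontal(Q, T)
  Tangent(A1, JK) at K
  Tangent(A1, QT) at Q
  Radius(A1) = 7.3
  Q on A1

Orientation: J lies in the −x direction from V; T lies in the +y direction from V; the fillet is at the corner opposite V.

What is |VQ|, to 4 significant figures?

55.44

V is at the origin; V and J share the same y with |VJ| = 50.3 and J on the −x side, so J = (-50.30, 0.000). V and T share the same x with |VT| = 35.0 and T on the +y side, so T = (0.000, 35.00). The virtual corner opposite V is at (-50.30, 35.00). Tangency of A1 to JK means the radius NK is perpendicular to JK and since A1 is tangent to QT there, NQ ⟂ QT, with radius 7.3, so the center N sits 7.3 in from both sides at N = (-43.00, 27.70). That places the tangent points at K = (-50.30, 27.70) on JK and Q = (-43.00, 35.00) on QT. Then |VQ| = |Q − V| = 55.44.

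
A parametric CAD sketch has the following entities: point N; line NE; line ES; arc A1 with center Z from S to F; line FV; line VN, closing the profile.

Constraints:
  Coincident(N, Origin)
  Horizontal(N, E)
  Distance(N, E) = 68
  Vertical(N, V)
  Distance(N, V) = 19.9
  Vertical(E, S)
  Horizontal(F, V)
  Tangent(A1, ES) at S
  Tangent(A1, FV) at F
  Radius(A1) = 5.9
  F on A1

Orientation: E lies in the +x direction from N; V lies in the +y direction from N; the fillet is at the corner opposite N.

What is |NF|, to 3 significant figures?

65.2

The virtual corner opposite N is at (68.0, 19.9). Tangency of A1 to ES means the radius ZS is perpendicular to ES and since A1 is tangent to FV there, ZF ⟂ FV, with radius 5.9, so the center Z sits 5.9 in from both sides at Z = (62.1, 14.0). That places the tangent points at S = (68.0, 14.0) on ES and F = (62.1, 19.9) on FV. Then |NF| = |F − N| = 65.2.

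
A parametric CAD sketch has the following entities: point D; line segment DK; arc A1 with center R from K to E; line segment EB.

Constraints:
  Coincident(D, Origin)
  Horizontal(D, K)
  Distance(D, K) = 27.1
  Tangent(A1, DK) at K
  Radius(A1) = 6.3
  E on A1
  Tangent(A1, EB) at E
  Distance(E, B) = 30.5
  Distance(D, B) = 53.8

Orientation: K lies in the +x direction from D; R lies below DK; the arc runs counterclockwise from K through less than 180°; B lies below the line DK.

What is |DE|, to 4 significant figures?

24.58

D is at the origin; D and K share the same y with |DK| = 27.1 and K on the +x side, so K = (27.10, 0.000). A1 meets DK tangentially, so RK is at right angles to DK, so R = K + (0, -6.3) = (27.10, -6.300). Since RE ⟂ EB (tangency), |RB| = √(6.3² + 30.5²) = 31.14 regardless of where E sits on A1. So B lies on both circle(D, 53.8) and circle(R, 31.14); the below-DK intersection is B = (41.96, -33.67). E is the foot of the tangent from B: E = (22.29, -10.36).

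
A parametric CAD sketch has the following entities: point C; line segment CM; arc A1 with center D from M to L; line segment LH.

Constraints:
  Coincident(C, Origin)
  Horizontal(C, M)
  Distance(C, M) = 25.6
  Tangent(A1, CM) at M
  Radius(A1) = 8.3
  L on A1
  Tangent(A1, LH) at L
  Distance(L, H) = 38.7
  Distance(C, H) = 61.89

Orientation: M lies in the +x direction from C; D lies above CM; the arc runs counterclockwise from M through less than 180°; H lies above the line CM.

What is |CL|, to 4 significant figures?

34.10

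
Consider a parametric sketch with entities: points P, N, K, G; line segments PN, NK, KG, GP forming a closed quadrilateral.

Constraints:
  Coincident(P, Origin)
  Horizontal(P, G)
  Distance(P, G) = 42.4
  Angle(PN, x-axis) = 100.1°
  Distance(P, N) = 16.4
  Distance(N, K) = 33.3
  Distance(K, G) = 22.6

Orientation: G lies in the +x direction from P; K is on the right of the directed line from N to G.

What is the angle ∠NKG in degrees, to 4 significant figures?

117.3°

Checks: |NK| = 33.30 ✓; |KG| = 22.60 ✓.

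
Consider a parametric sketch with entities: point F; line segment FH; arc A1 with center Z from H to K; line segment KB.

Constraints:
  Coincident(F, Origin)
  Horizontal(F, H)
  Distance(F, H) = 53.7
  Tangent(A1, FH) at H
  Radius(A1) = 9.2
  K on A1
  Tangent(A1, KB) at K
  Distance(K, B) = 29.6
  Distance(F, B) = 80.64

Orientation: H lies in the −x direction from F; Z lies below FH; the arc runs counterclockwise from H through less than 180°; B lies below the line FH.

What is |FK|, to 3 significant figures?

62.4

F is at the origin; F and H share the same y with |FH| = 53.7 and H on the −x side, so H = (-53.7, 0.00). A1 meets FH tangentially, so ZH is at right angles to FH, so Z = H + (0, -9.2) = (-53.7, -9.20). Since ZK ⟂ KB (tangency), |ZB| = √(9.2² + 29.6²) = 31.0 regardless of where K sits on A1. So B lies on both circle(F, 80.64) and circle(Z, 31.0); the below-FH intersection is B = (-73.6, -33.0). K is the foot of the tangent from B: K = (-62.2, -5.66).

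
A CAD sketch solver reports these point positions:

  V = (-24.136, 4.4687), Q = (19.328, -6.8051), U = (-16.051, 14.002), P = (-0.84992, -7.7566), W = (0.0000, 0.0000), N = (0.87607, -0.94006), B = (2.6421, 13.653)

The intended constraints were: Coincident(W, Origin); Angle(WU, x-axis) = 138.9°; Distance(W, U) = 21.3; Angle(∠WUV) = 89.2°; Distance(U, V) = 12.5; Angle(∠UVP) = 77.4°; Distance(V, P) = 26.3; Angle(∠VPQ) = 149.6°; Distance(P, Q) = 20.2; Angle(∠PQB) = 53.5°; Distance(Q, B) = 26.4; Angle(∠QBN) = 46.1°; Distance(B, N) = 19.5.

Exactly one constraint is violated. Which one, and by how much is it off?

Distance(B, N) = 19.5 — off by 4.80.

W = (0.00, 0.00) ✓; WU at 138.9° ✓; |WU| = 21.30 ✓; ∠WUV = 89.20° ✓; |UV| = 12.50 ✓; ∠UVP = 77.40° ✓; |VP| = 26.30 ✓; ∠VPQ = 149.6° ✓; |PQ| = 20.20 ✓; ∠PQB = 53.50° ✓; |QB| = 26.40 ✓; ∠QBN = 46.10° ✓; |BN| = 14.70 ✗.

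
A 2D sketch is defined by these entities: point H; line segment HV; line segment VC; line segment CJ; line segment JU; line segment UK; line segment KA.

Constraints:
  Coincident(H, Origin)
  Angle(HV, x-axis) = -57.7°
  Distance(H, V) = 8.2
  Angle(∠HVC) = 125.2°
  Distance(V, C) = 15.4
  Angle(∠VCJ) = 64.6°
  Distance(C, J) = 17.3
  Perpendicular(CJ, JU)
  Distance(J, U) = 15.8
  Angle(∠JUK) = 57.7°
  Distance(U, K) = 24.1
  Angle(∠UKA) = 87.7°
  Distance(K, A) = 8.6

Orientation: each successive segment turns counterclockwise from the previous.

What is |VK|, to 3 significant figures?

14.6

H is at the origin; HV runs at -57.7° with length 8.2, so V = (4.38, -6.93). ∠HVC = 125.2° gives VC at -2.90° from the x-axis; with |VC| = 15.4, C = (19.8, -7.71). ∠VCJ = 64.6° gives CJ at 112° from the x-axis; with |CJ| = 17.3, J = (13.1, 8.27). The perpendicularity gives JU at right angles to CJ, so JU runs at -158°; with |JU| = 15.8, U = (-1.46, 2.23). ∠JUK = 57.7° gives UK at -35.2° from the x-axis; with |UK| = 24.1, K = (18.2, -11.7). Then |VK| = |K − V| = 14.6.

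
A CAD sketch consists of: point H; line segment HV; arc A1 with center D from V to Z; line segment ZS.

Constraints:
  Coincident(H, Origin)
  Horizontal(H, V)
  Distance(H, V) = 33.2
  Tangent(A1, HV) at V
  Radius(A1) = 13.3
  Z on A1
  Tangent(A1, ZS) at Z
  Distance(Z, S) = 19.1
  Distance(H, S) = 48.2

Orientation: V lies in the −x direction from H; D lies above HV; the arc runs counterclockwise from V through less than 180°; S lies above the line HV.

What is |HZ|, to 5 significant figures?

29.593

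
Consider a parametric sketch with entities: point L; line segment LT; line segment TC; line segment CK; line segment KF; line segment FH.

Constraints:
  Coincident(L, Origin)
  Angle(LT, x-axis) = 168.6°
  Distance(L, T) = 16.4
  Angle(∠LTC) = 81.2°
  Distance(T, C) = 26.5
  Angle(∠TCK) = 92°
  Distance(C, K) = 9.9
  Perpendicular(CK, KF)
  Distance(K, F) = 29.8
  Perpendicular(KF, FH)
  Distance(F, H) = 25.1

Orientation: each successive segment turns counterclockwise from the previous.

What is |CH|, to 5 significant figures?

33.453

L is at the origin; LT runs at 168.6° with length 16.4, so T = (-16.076, 3.2416). ∠LTC = 81.2° gives TC at -92.600° from the x-axis; with |TC| = 26.5, C = (-17.279, -23.231). ∠TCK = 92.0° gives CK at -4.6000° from the x-axis; with |CK| = 9.9, K = (-7.4105, -24.025). CK is perpendicular to KF, so KF runs at 85.400°; with |KF| = 29.8, F = (-5.0205, 5.6789). The perpendicularity gives FH at right angles to KF, so FH runs at 175.40°; with |FH| = 25.1, H = (-30.040, 7.6919). Then |CH| = |H − C| = 33.453.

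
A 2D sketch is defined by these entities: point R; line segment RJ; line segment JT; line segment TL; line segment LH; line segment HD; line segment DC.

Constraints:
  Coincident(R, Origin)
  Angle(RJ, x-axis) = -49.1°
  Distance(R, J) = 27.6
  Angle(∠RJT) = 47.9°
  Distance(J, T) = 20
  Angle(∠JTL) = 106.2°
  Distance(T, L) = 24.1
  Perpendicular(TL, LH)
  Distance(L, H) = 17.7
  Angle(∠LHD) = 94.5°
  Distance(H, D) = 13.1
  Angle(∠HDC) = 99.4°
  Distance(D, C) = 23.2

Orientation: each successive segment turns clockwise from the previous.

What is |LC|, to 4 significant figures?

19.02

R is at the origin; RJ runs at -49.1° with length 27.6, so J = (18.07, -20.86). ∠RJT = 47.9° gives JT at 178.8° from the x-axis; with |JT| = 20.0, T = (-1.925, -20.44). ∠JTL = 106.2° gives TL at 105.0° from the x-axis; with |TL| = 24.1, L = (-8.162, 2.836). The perpendicularity gives LH at right angles to TL, so LH runs at 15.00°; with |LH| = 17.7, H = (8.935, 7.417). ∠LHD = 94.5° gives HD at -70.50° from the x-axis; with |HD| = 13.1, D = (13.31, -4.931). ∠HDC = 99.4° gives DC at -151.1° from the x-axis; with |DC| = 23.2, C = (-7.003, -16.14). Then |LC| = |C − L| = 19.02.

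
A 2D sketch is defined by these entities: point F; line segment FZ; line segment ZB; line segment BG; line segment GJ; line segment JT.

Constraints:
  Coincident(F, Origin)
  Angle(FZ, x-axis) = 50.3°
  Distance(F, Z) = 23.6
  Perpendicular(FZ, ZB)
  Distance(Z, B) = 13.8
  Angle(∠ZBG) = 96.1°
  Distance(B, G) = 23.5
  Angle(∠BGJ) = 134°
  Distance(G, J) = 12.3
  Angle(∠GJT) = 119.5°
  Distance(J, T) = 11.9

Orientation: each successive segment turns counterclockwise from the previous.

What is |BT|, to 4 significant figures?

35.10

∠BGJ = 134.0° gives GJ at -89.80° from the x-axis; with |GJ| = 12.3, J = (-12.35, -1.710). ∠GJT = 119.5° gives JT at -29.30° from the x-axis; with |JT| = 11.9, T = (-1.970, -7.534). Then |BT| = |T − B| = 35.10.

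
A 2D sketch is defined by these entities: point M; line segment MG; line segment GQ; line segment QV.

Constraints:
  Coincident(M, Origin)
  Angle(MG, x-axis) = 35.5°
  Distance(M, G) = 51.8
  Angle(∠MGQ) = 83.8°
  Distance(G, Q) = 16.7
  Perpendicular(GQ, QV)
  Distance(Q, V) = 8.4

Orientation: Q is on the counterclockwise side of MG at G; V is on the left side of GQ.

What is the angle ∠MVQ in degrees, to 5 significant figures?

165.55°

M is at the origin; MG runs at 35.5° with length 51.8, so G = 51.8·(cos 35.5°, sin 35.5°) = (42.171, 30.080). ∠MGQ = 83.8°, so GQ runs at 35.5° + (180° − 83.8°) = 131.70° from the x-axis; with |GQ| = 16.7, Q = G + 16.7·(cos 131.70°, sin 131.70°) = (31.062, 42.549). GQ is perpendicular to QV; with |QV| = 8.4 on the left of GQ, V = Q + 8.4·(-0.74664, -0.66523) = (24.790, 36.961). Then cos ∠MVQ = VM·VQ / (|VM||VQ|), giving 165.55°.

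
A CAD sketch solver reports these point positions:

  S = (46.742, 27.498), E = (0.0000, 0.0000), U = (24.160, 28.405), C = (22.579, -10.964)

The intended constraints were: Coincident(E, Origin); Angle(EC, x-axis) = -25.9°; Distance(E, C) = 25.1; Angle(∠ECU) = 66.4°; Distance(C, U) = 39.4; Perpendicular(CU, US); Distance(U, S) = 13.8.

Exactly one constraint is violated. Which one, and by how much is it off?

Distance(U, S) = 13.8 — off by 8.80.

E = (0.00, 0.00) ✓; EC at -25.90° ✓; |EC| = 25.10 ✓; ∠ECU = 66.40° ✓; |CU| = 39.40 ✓; ∠(CU, US) = 90.00° ✓; |US| = 22.60 ✗.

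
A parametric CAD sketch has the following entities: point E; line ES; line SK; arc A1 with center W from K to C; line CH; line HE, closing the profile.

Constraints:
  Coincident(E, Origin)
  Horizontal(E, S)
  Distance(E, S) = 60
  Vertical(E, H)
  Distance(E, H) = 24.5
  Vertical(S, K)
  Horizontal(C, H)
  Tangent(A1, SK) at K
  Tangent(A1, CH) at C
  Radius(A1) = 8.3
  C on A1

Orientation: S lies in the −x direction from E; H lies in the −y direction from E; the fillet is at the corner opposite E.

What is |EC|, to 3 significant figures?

57.2

E is at the origin; ES is horizontal with |ES| = 60.0 and S on the −x side, so S = (-60.0, 0.00). EH is vertical with |EH| = 24.5 and H on the −y side, so H = (0.00, -24.5). The virtual corner opposite E is at (-60.0, -24.5). Tangency of A1 to SK means the radius WK is perpendicular to SK and tangency of A1 to CH means the radius WC is perpendicular to CH, with radius 8.3, so the center W sits 8.3 in from both sides at W = (-51.7, -16.2). That places the tangent points at K = (-60.0, -16.2) on SK and C = (-51.7, -24.5) on CH. Then |EC| = |C − E| = 57.2.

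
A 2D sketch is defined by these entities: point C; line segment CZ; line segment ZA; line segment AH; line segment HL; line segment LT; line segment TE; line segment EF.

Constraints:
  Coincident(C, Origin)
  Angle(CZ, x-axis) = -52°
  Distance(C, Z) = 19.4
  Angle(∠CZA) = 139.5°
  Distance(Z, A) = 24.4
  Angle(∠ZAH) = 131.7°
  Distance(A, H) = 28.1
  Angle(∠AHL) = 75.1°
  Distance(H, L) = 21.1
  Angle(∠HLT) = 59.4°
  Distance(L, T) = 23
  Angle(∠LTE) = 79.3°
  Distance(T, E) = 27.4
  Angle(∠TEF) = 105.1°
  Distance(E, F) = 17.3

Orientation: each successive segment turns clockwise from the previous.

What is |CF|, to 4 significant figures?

69.91

C is at the origin; CZ runs at -52.0° with length 19.4, so Z = (11.94, -15.29). ∠CZA = 139.5° gives ZA at -92.50° from the x-axis; with |ZA| = 24.4, A = (10.88, -39.66). ∠ZAH = 131.7° gives AH at -140.8° from the x-axis; with |AH| = 28.1, H = (-10.90, -57.42). ∠AHL = 75.1° gives HL at 114.3° from the x-axis; with |HL| = 21.1, L = (-19.58, -38.19). ∠HLT = 59.4° gives LT at -6.300° from the x-axis; with |LT| = 23.0, T = (3.282, -40.72). ∠LTE = 79.3° gives TE at -107.0° from the x-axis; with |TE| = 27.4, E = (-4.729, -66.92). ∠TEF = 105.1° gives EF at 178.1° from the x-axis; with |EF| = 17.3, F = (-22.02, -66.35). Then |CF| = |F − C| = 69.91.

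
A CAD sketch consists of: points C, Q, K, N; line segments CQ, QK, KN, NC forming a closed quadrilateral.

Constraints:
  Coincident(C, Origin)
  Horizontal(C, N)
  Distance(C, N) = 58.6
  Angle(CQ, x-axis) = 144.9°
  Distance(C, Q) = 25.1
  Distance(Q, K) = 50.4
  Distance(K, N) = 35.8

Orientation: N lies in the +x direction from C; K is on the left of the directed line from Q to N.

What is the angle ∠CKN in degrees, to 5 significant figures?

109.26°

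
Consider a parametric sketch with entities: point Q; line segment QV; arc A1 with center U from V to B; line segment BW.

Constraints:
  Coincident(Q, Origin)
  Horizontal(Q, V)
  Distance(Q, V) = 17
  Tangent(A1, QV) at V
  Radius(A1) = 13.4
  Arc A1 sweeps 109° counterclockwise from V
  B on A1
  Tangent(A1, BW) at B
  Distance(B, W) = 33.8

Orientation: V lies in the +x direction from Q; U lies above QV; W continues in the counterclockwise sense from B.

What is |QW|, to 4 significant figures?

53.11

Q is at the origin; QV is horizontal with |QV| = 17.0 and V on the +x side, so V = (17.00, 0.000). Tangency of A1 to QV means the radius UV is perpendicular to QV, so U = V + (0, 13.4) = (17.00, 13.40). On A1, V sits at bearing -90° from U; a 109° counterclockwise sweep puts B at bearing 19°, so B = U + 13.4·(cos 19°, sin 19°) = (29.67, 17.76). A1 meets BW tangentially, so UB is at right angles to BW, so BW runs along (−sin 19°, cos 19°); with |BW| = 33.8, W = (18.67, 49.72). Then |QW| = |W − Q| = 53.11.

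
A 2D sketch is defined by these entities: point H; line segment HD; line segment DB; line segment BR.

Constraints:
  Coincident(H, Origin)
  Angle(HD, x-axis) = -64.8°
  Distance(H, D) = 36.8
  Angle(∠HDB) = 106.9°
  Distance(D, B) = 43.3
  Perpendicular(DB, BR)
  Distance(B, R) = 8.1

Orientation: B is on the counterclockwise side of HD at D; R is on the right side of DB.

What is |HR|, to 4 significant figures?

69.22

H is at the origin; HD runs at -64.8° with length 36.8, so D = 36.8·(cos -64.8°, sin -64.8°) = (15.67, -33.30). ∠HDB = 106.9°, so DB runs at -64.8° + (180° − 106.9°) = 8.300° from the x-axis; with |DB| = 43.3, B = D + 43.3·(cos 8.300°, sin 8.300°) = (58.52, -27.05). DB ⟂ BR; with |BR| = 8.1 on the right of DB, R = B + 8.1·(0.1444, -0.9895) = (59.68, -35.06). Then |HR| = |R − H| = 69.22.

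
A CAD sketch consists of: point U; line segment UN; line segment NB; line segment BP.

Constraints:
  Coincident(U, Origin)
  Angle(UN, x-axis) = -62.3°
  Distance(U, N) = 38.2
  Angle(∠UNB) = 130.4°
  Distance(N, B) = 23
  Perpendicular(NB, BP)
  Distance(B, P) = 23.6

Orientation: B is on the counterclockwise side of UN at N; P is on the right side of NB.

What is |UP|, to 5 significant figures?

71.114

∠UNB = 130.4°, so NB runs at -62.3° + (180° − 130.4°) = -12.700° from the x-axis; with |NB| = 23.0, B = N + 23.0·(cos -12.700°, sin -12.700°) = (40.194, -38.878). The perpendicularity gives BP at right angles to NB; with |BP| = 23.6 on the right of NB, P = B + 23.6·(-0.21985, -0.97553) = (35.006, -61.901). Then |UP| = |P − U| = 71.114.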